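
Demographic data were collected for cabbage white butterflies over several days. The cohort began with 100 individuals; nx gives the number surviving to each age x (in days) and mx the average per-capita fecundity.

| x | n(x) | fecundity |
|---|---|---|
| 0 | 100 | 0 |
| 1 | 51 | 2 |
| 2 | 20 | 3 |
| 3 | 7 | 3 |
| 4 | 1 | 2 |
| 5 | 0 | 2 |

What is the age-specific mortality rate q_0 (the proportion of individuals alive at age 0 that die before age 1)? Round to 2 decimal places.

lx = nx/n0 = nx/100: 1, 0.51, 0.2, 0.07, 0.01, 0
q_0 = (l_0 − l_1) / l_0 = (1 − 0.51) / 1
     = 0.49 / 1 = 0.49 → 0.49

0.49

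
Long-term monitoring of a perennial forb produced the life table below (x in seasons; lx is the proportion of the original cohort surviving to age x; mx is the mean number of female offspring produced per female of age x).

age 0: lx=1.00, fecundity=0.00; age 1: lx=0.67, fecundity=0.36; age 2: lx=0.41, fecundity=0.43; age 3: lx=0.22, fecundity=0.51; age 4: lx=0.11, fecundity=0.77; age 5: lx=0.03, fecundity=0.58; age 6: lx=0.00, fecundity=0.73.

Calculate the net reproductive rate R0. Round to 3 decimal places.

lx·mx by age: 0, 0.2412, 0.1763, 0.1122, 0.0847, 0.0174, 0
R0 = Σ lx·mx = 0.6318 → 0.632

0.632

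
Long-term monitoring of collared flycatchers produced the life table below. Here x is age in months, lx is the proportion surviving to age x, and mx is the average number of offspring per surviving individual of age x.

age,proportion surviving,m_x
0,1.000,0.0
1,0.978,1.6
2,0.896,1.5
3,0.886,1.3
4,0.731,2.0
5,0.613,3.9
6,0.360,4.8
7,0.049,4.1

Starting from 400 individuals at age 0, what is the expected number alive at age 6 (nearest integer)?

144

Expected survivors = N0 · l_6 = 400 × 0.360 = 144 → 144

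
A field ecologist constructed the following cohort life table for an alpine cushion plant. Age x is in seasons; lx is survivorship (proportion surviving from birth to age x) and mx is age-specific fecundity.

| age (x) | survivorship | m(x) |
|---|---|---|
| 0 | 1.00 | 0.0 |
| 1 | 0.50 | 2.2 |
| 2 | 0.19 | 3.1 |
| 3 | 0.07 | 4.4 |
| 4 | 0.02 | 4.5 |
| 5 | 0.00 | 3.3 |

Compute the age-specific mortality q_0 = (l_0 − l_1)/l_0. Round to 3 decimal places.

0.500

q_0 = (l_0 − l_1) / l_0 = (1 − 0.5) / 1
     = 0.5 / 1 = 0.5 → 0.500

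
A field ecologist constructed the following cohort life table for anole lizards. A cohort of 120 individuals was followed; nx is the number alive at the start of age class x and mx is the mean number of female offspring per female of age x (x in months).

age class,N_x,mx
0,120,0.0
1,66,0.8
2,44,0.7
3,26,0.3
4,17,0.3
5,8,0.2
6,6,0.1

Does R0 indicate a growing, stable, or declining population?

declining

lx = nx/n0 = nx/120: 1, 0.55, 0.36667…, 0.21667…, 0.14167…, 0.06667…, 0.05
R0 = Σ lx·mx = 0 + 0.44 + 0.256667… + 0.065… + 0.0425… + 0.013333… + 0.005 = 0.8225…
R0 < 1, so the population is declining.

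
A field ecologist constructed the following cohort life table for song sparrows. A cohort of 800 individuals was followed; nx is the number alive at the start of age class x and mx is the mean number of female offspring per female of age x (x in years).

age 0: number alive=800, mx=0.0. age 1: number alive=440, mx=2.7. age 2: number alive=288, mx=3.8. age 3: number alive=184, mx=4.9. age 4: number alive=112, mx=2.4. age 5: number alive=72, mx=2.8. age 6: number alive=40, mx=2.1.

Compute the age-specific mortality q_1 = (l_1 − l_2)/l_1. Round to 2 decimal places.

lx = nx/n0 = nx/800: 1, 0.55, 0.36, 0.23, 0.14, 0.09, 0.05
q_1 = (l_1 − l_2) / l_1 = (0.55 − 0.36) / 0.55
     = 0.19 / 0.55 = 0.345455… → 0.35

0.35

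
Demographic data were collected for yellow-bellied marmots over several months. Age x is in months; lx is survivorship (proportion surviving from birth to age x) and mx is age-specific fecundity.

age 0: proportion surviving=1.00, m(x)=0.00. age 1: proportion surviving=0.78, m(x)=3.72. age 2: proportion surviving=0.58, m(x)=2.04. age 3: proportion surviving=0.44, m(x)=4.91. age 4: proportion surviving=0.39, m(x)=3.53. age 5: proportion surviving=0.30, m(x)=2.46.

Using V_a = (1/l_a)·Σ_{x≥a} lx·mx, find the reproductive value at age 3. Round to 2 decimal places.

9.72

lx·mx for x ≥ 3: 2.1604, 1.3767, 0.738 → sum = 4.2751
V_3 = 4.2751 / l_3 = 4.2751 / 0.44 = 9.716136… → 9.72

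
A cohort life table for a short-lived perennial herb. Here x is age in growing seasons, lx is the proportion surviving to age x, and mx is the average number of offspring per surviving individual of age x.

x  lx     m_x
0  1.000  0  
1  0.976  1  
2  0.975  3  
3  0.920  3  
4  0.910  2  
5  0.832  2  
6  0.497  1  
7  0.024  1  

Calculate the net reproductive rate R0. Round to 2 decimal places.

10.67

lx·mx by age: 0, 0.976, 2.925, 2.76, 1.82, 1.664, 0.497, 0.024
R0 = Σ lx·mx = 10.666 → 10.67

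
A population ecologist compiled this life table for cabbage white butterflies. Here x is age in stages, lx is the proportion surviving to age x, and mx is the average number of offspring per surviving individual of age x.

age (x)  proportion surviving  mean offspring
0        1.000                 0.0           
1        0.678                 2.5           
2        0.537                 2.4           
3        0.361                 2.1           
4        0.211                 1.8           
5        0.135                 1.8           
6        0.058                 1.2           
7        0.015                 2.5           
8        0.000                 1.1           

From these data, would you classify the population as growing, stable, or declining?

growing

R0 = Σ lx·mx = 0 + 1.695 + 1.2888 + 0.7581 + 0.3798 + 0.243 + 0.0696 + 0.0375 + 0 = 4.4718
R0 > 1, so the population is growing.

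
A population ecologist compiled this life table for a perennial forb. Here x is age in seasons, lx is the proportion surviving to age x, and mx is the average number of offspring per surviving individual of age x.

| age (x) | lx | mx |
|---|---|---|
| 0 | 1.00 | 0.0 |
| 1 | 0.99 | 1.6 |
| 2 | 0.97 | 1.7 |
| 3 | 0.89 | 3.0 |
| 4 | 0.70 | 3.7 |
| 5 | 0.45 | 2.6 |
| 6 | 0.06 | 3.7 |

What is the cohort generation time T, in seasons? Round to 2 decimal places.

3.08

lx·mx: 0, 1.584, 1.649, 2.67, 2.59, 1.17, 0.222 → R0 = 9.885
x·lx·mx: 0, 1.584, 3.298, 8.01, 10.36, 5.85, 1.332 → Σ = 30.434
T = 30.434 / 9.885 = 3.078806… → 3.08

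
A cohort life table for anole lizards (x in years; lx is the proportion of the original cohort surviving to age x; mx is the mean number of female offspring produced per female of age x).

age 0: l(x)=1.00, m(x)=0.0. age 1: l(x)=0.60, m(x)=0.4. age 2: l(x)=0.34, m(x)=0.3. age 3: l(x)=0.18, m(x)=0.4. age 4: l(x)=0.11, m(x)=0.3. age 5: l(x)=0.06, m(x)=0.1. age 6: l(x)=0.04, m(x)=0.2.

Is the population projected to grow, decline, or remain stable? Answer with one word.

declining

R0 = Σ lx·mx = 0 + 0.24 + 0.102 + 0.072 + 0.033 + 0.006 + 0.008 = 0.461
R0 < 1, so the population is declining.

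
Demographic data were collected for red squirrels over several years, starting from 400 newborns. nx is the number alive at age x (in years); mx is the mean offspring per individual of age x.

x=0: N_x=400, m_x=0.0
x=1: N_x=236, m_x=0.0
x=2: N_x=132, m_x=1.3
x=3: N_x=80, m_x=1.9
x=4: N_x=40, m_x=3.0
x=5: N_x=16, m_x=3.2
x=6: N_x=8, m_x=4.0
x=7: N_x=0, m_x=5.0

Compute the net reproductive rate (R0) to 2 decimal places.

1.32

lx = nx/n0 = nx/400: 1, 0.59, 0.33, 0.2, 0.1, 0.04, 0.02, 0
lx·mx by age: 0, 0, 0.429, 0.38, 0.3, 0.128, 0.08, 0
R0 = Σ lx·mx = 1.317 → 1.32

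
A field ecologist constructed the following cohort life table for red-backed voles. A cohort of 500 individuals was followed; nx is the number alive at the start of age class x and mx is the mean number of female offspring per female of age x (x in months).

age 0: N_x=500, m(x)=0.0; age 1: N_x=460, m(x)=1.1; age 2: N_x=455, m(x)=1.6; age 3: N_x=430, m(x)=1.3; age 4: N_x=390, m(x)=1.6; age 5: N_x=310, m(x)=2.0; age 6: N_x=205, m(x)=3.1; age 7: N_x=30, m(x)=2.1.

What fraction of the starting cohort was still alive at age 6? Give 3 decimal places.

l_6 = n_6/n_0 = 205/500 = 0.41 → 0.410

0.410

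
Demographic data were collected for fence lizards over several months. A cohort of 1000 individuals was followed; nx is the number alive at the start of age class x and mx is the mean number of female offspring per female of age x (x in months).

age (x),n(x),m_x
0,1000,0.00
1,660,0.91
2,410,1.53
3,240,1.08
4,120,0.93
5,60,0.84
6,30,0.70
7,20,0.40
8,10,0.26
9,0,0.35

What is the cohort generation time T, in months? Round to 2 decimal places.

lx = nx/n0 = nx/1000: 1, 0.66, 0.41, 0.24, 0.12, 0.06, 0.03, 0.02, 0.01, 0
lx·mx: 0, 0.6006, 0.6273, 0.2592, 0.1116, 0.0504, 0.021, 0.008, 0.0026, 0 → R0 = 1.6807
x·lx·mx: 0, 0.6006, 1.2546, 0.7776, 0.4464, 0.252, 0.126, 0.056, 0.0208, 0 → Σ = 3.534
T = 3.534 / 1.6807 = 2.102695… → 2.10

2.10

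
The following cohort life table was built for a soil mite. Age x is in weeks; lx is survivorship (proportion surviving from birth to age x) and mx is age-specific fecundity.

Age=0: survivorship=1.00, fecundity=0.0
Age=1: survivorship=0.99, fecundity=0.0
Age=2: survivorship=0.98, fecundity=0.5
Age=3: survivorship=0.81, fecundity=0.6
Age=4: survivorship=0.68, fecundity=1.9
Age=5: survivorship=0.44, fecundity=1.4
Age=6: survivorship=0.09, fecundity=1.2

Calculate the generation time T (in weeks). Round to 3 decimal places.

3.788

lx·mx: 0, 0, 0.49, 0.486, 1.292, 0.616, 0.108 → R0 = 2.992
x·lx·mx: 0, 0, 0.98, 1.458, 5.168, 3.08, 0.648 → Σ = 11.334
T = 11.334 / 2.992 = 3.788102… → 3.788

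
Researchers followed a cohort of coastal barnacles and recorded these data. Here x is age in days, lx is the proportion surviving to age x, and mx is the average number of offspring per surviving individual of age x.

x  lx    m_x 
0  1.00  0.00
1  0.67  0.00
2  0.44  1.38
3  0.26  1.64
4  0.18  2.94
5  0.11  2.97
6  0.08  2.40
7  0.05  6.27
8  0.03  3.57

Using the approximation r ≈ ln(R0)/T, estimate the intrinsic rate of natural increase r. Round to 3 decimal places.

R0 = Σ lx·mx = 0 + 0 + 0.6072 + 0.4264 + 0.5292 + 0.3267 + 0.192 + 0.3135 + 0.1071 = 2.5021
Σ x·lx·mx = 10.4472; T = 10.4472/2.5021 = 4.17537…
r ≈ ln(R0)/T = ln(2.5021)/4.17537… = 0.21965… → 0.220

0.220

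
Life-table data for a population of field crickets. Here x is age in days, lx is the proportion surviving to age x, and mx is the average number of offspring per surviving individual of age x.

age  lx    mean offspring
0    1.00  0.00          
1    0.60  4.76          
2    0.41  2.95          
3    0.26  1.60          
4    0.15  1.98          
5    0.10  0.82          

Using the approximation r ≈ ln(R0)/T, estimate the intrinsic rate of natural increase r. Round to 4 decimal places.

R0 = Σ lx·mx = 0 + 2.856 + 1.2095 + 0.416 + 0.297 + 0.082 = 4.8605
Σ x·lx·mx = 8.121; T = 8.121/4.8605 = 1.67082…
r ≈ ln(R0)/T = ln(4.8605)/1.67082… = 0.946329… → 0.9463

0.9463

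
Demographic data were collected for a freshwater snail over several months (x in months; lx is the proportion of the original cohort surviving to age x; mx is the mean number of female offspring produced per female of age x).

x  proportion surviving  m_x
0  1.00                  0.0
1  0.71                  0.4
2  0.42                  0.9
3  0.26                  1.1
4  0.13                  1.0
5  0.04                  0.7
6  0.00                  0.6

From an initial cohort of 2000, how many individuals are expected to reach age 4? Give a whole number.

260

Expected survivors = N0 · l_4 = 2000 × 0.13 = 260 → 260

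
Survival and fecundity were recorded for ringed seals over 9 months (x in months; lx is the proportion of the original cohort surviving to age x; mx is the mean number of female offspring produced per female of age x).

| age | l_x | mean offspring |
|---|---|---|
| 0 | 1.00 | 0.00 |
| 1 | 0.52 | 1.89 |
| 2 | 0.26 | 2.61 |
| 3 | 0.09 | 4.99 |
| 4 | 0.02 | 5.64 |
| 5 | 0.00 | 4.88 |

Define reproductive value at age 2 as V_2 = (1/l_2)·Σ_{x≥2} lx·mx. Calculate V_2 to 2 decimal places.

4.77

lx·mx for x ≥ 2: 0.6786, 0.4491, 0.1128, 0 → sum = 1.2405
V_2 = 1.2405 / l_2 = 1.2405 / 0.26 = 4.771154… → 4.77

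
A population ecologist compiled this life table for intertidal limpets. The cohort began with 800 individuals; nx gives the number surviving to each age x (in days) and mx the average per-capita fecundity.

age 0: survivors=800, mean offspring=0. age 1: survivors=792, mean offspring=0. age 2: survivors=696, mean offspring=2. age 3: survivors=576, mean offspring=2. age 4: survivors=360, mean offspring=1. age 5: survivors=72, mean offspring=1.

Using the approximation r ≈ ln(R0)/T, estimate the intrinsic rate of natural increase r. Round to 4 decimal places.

0.4863

lx = nx/n0 = nx/800: 1, 0.99, 0.87, 0.72, 0.45, 0.09
R0 = Σ lx·mx = 0 + 0 + 1.74 + 1.44 + 0.45 + 0.09 = 3.72
Σ x·lx·mx = 10.05; T = 10.05/3.72 = 2.70161…
r ≈ ln(R0)/T = ln(3.72)/2.70161… = 0.486274… → 0.4863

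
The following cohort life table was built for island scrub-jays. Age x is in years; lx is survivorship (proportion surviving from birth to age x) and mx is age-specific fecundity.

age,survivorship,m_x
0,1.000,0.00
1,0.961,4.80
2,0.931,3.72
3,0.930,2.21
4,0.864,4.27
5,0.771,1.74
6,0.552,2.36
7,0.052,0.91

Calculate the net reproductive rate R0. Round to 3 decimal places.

lx·mx by age: 0, 4.6128, 3.46332, 2.0553, 3.68928, 1.34154, 1.30272, 0.04732
R0 = Σ lx·mx = 16.51228 → 16.512

16.512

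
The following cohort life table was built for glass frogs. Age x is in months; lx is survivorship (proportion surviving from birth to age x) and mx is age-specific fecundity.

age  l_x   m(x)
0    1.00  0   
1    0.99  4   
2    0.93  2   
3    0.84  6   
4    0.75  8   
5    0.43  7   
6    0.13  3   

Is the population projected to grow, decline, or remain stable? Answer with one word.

R0 = Σ lx·mx = 0 + 3.96 + 1.86 + 5.04 + 6 + 3.01 + 0.39 = 20.26
R0 > 1, so the population is growing.

growing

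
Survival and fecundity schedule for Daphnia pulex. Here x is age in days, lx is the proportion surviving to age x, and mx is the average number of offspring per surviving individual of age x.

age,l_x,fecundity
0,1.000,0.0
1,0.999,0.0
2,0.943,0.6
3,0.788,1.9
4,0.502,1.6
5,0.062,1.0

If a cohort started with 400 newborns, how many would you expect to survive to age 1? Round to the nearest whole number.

Expected survivors = N0 · l_1 = 400 × 0.999 = 399.6 → 400

400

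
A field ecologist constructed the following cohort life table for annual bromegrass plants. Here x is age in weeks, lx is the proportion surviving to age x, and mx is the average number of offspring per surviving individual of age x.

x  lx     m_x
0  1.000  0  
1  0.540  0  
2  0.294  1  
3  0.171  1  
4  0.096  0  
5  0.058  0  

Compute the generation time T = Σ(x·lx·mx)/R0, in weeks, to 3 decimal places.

lx·mx: 0, 0, 0.294, 0.171, 0, 0 → R0 = 0.465
x·lx·mx: 0, 0, 0.588, 0.513, 0, 0 → Σ = 1.101
T = 1.101 / 0.465 = 2.367742… → 2.368

2.368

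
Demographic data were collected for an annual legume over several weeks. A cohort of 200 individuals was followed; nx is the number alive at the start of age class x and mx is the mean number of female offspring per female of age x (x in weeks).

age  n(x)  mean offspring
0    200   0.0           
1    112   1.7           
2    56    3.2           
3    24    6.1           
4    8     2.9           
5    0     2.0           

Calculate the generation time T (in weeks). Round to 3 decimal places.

lx = nx/n0 = nx/200: 1, 0.56, 0.28, 0.12, 0.04, 0
lx·mx: 0, 0.952, 0.896, 0.732, 0.116, 0 → R0 = 2.696
x·lx·mx: 0, 0.952, 1.792, 2.196, 0.464, 0 → Σ = 5.404
T = 5.404 / 2.696 = 2.004451… → 2.004

2.004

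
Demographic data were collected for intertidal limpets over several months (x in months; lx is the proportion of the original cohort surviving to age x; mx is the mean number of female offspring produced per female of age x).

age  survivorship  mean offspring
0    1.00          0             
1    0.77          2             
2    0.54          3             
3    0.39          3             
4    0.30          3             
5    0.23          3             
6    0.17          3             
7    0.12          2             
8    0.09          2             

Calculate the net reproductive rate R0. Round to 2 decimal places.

lx·mx by age: 0, 1.54, 1.62, 1.17, 0.9, 0.69, 0.51, 0.24, 0.18
R0 = Σ lx·mx = 6.85 → 6.85

6.85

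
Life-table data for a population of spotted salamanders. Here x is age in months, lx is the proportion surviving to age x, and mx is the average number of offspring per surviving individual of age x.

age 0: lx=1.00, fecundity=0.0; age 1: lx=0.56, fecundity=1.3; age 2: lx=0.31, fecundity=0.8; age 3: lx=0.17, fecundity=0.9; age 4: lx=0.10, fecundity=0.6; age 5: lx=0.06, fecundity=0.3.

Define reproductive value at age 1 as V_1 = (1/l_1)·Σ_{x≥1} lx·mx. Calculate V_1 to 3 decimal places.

lx·mx for x ≥ 1: 0.728, 0.248, 0.153, 0.06, 0.018 → sum = 1.207
V_1 = 1.207 / l_1 = 1.207 / 0.56 = 2.155357… → 2.155

2.155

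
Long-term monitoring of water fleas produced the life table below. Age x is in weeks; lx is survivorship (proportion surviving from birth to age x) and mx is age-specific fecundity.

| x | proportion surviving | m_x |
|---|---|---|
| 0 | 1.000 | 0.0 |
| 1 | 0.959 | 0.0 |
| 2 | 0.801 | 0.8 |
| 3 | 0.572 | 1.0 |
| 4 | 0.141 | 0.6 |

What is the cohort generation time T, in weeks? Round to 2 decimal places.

lx·mx: 0, 0, 0.6408, 0.572, 0.0846 → R0 = 1.2974
x·lx·mx: 0, 0, 1.2816, 1.716, 0.3384 → Σ = 3.336
T = 3.336 / 1.2974 = 2.571296… → 2.57

2.57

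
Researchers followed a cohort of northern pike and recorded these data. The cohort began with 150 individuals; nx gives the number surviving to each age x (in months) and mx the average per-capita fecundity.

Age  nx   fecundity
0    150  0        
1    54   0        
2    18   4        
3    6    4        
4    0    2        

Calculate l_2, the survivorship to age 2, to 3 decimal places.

l_2 = n_2/n_0 = 18/150 = 0.12 → 0.120

0.120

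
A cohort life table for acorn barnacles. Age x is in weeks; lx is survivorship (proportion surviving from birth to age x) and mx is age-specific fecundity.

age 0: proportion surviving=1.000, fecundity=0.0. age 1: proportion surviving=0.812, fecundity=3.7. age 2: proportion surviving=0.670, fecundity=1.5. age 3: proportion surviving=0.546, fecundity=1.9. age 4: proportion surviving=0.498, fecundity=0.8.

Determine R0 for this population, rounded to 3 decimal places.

lx·mx by age: 0, 3.0044, 1.005, 1.0374, 0.3984
R0 = Σ lx·mx = 5.4452 → 5.445

5.445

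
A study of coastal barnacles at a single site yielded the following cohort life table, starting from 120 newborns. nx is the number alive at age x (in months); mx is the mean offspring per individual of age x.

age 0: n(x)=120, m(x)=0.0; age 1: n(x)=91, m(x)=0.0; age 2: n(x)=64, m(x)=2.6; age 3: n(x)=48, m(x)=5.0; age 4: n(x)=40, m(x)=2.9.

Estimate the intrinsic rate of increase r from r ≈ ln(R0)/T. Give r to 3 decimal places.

lx = nx/n0 = nx/120: 1, 0.75833…, 0.53333…, 0.4, 0.33333…
R0 = Σ lx·mx = 0 + 0 + 1.38667… + 2 + 0.96667… = 4.353333…
Σ x·lx·mx = 12.64…; T = 12.64…/4.353333… = 2.90352…
r ≈ ln(R0)/T = ln(4.353333…)/2.90352… = 0.50661… → 0.507

0.507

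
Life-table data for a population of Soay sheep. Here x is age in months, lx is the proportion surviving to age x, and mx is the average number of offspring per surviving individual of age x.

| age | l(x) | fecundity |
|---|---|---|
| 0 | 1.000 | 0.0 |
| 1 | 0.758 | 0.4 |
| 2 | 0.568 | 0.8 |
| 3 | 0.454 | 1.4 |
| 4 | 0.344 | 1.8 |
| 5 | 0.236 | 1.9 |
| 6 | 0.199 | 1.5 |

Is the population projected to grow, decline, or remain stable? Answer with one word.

R0 = Σ lx·mx = 0 + 0.3032 + 0.4544 + 0.6356 + 0.6192 + 0.4484 + 0.2985 = 2.7593
R0 > 1, so the population is growing.

growing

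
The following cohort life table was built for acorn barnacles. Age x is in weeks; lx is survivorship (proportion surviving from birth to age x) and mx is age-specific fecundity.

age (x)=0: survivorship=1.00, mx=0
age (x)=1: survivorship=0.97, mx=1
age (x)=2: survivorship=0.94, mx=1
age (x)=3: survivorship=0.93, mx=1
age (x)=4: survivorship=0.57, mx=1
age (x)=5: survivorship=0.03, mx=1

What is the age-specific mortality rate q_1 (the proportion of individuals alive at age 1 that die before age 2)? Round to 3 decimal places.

0.031

q_1 = (l_1 − l_2) / l_1 = (0.97 − 0.94) / 0.97
     = 0.03 / 0.97 = 0.030928… → 0.031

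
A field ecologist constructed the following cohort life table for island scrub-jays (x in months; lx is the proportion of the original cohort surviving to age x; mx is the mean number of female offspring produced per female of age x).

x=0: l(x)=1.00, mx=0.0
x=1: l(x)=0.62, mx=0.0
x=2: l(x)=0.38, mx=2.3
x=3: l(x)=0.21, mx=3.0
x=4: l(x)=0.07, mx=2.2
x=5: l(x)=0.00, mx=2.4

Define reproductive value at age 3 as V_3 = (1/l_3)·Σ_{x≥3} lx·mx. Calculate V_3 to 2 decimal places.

lx·mx for x ≥ 3: 0.63, 0.154, 0 → sum = 0.784
V_3 = 0.784 / l_3 = 0.784 / 0.21 = 3.733333… → 3.73

3.73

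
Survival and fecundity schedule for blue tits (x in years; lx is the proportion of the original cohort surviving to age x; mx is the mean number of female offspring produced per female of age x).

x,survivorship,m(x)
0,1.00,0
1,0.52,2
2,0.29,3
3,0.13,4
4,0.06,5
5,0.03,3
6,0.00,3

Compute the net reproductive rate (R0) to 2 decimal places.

2.82

lx·mx by age: 0, 1.04, 0.87, 0.52, 0.3, 0.09, 0
R0 = Σ lx·mx = 2.82 → 2.82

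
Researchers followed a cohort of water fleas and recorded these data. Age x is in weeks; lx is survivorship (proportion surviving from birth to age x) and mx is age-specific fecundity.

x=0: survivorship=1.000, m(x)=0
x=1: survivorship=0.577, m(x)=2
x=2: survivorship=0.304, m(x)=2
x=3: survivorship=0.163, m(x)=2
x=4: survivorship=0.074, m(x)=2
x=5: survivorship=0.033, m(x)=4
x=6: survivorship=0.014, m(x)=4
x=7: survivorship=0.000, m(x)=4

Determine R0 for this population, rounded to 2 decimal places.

lx·mx by age: 0, 1.154, 0.608, 0.326, 0.148, 0.132, 0.056, 0
R0 = Σ lx·mx = 2.424 → 2.42

2.42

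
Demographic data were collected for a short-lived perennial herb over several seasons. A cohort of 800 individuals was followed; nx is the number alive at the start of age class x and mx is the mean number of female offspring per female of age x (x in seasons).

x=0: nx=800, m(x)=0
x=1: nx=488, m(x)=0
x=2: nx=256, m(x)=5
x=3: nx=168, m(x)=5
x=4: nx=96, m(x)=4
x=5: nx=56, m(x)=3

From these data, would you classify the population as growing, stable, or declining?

growing

lx = nx/n0 = nx/800: 1, 0.61, 0.32, 0.21, 0.12, 0.07
R0 = Σ lx·mx = 0 + 0 + 1.6 + 1.05 + 0.48 + 0.21 = 3.34
R0 > 1, so the population is growing.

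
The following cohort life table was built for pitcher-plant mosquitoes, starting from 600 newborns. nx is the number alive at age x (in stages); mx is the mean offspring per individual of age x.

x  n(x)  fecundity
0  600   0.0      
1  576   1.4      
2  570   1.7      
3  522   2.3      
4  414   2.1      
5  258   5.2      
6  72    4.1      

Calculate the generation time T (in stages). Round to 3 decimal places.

3.339

lx = nx/n0 = nx/600: 1, 0.96, 0.95, 0.87, 0.69, 0.43, 0.12
lx·mx: 0, 1.344, 1.615, 2.001, 1.449, 2.236, 0.492 → R0 = 9.137
x·lx·mx: 0, 1.344, 3.23, 6.003, 5.796, 11.18, 2.952 → Σ = 30.505
T = 30.505 / 9.137 = 3.338623… → 3.339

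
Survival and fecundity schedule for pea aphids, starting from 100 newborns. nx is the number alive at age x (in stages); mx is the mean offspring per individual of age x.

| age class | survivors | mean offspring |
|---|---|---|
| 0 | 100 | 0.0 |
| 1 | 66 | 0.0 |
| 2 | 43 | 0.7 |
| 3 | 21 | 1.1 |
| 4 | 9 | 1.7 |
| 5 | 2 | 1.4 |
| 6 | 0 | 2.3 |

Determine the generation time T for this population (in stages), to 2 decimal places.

lx = nx/n0 = nx/100: 1, 0.66, 0.43, 0.21, 0.09, 0.02, 0
lx·mx: 0, 0, 0.301, 0.231, 0.153, 0.028, 0 → R0 = 0.713
x·lx·mx: 0, 0, 0.602, 0.693, 0.612, 0.14, 0 → Σ = 2.047
T = 2.047 / 0.713 = 2.870968… → 2.87

2.87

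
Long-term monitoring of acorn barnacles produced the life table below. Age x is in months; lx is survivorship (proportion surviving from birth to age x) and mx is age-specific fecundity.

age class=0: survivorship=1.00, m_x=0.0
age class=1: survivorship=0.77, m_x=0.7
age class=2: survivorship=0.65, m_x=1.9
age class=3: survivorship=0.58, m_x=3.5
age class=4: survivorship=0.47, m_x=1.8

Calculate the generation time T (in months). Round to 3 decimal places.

2.685

lx·mx: 0, 0.539, 1.235, 2.03, 0.846 → R0 = 4.65
x·lx·mx: 0, 0.539, 2.47, 6.09, 3.384 → Σ = 12.483
T = 12.483 / 4.65 = 2.684516… → 2.685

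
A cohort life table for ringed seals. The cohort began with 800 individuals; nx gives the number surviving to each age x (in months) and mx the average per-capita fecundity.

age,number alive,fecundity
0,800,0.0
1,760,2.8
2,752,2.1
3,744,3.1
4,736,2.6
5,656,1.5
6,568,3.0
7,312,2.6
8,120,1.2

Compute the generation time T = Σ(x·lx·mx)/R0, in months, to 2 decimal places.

3.62

lx = nx/n0 = nx/800: 1, 0.95, 0.94, 0.93, 0.92, 0.82, 0.71, 0.39, 0.15
lx·mx: 0, 2.66, 1.974, 2.883, 2.392, 1.23, 2.13, 1.014, 0.18 → R0 = 14.463
x·lx·mx: 0, 2.66, 3.948, 8.649, 9.568, 6.15, 12.78, 7.098, 1.44 → Σ = 52.293
T = 52.293 / 14.463 = 3.61564… → 3.62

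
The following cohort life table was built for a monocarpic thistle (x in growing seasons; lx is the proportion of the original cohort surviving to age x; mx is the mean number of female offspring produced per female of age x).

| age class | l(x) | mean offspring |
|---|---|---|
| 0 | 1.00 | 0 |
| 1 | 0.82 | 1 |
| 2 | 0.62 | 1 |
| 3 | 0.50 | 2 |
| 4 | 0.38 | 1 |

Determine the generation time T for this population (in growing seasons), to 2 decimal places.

2.33

lx·mx: 0, 0.82, 0.62, 1, 0.38 → R0 = 2.82
x·lx·mx: 0, 0.82, 1.24, 3, 1.52 → Σ = 6.58
T = 6.58 / 2.82 = 2.333333… → 2.33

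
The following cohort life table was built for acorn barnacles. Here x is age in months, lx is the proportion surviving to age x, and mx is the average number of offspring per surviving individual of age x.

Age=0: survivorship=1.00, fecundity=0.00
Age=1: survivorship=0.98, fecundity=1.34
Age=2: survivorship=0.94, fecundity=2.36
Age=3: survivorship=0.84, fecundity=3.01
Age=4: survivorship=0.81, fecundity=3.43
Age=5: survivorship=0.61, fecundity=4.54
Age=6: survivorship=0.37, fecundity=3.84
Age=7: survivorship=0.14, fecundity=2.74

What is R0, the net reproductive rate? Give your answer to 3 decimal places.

13.412

lx·mx by age: 0, 1.3132, 2.2184, 2.5284, 2.7783, 2.7694, 1.4208, 0.3836
R0 = Σ lx·mx = 13.4121 → 13.412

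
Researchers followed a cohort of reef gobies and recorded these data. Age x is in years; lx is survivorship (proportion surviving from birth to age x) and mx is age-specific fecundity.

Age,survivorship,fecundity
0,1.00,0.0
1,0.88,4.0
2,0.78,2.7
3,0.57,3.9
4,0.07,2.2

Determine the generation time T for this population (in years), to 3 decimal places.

1.876

lx·mx: 0, 3.52, 2.106, 2.223, 0.154 → R0 = 8.003
x·lx·mx: 0, 3.52, 4.212, 6.669, 0.616 → Σ = 15.017
T = 15.017 / 8.003 = 1.876421… → 1.876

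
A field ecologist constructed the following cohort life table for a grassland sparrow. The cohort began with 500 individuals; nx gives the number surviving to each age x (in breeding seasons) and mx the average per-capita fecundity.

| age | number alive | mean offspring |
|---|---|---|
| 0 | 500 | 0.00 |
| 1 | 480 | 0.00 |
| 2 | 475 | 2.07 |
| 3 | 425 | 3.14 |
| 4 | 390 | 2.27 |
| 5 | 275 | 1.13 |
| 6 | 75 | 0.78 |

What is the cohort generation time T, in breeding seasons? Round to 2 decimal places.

lx = nx/n0 = nx/500: 1, 0.96, 0.95, 0.85, 0.78, 0.55, 0.15
lx·mx: 0, 0, 1.9665, 2.669, 1.7706, 0.6215, 0.117 → R0 = 7.1446
x·lx·mx: 0, 0, 3.933, 8.007, 7.0824, 3.1075, 0.702 → Σ = 22.8319
T = 22.8319 / 7.1446 = 3.195686… → 3.20

3.20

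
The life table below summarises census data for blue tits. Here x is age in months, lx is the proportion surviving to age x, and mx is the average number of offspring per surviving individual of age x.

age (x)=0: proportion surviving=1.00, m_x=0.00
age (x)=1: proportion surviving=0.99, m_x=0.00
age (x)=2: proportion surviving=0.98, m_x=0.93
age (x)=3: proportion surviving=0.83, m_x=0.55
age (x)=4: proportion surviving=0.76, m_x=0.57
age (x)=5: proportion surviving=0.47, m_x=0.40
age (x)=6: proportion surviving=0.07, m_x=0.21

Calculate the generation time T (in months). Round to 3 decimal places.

2.971

lx·mx: 0, 0, 0.9114, 0.4565, 0.4332, 0.188, 0.0147 → R0 = 2.0038
x·lx·mx: 0, 0, 1.8228, 1.3695, 1.7328, 0.94, 0.0882 → Σ = 5.9533
T = 5.9533 / 2.0038 = 2.971005… → 2.971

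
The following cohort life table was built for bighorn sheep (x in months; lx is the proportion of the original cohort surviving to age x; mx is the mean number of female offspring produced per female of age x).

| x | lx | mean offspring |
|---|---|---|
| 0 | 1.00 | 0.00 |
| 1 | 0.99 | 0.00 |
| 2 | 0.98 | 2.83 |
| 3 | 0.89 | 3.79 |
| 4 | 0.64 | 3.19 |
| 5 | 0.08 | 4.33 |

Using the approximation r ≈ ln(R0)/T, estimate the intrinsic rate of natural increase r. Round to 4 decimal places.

0.7158

R0 = Σ lx·mx = 0 + 0 + 2.7734 + 3.3731 + 2.0416 + 0.3464 = 8.5345
Σ x·lx·mx = 25.5645; T = 25.5645/8.5345 = 2.99543…
r ≈ ln(R0)/T = ln(8.5345)/2.99543… = 0.715796… → 0.7158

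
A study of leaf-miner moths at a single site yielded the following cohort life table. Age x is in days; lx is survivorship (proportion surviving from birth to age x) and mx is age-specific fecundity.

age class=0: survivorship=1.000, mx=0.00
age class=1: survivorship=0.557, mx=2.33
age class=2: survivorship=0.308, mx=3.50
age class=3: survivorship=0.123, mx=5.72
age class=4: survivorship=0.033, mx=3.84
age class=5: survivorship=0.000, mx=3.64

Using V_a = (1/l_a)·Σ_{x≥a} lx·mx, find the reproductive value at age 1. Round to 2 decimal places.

5.76

lx·mx for x ≥ 1: 1.29781, 1.078, 0.70356, 0.12672, 0 → sum = 3.20609
V_1 = 3.20609 / l_1 = 3.20609 / 0.557 = 5.755996… → 5.76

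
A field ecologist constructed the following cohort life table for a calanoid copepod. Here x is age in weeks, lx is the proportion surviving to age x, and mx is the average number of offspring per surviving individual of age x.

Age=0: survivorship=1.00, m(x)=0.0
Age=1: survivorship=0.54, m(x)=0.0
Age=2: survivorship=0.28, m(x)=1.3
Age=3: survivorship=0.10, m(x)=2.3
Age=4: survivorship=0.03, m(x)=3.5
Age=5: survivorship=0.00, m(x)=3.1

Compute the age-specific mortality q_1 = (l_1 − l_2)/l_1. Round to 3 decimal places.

0.481

q_1 = (l_1 − l_2) / l_1 = (0.54 − 0.28) / 0.54
     = 0.26 / 0.54 = 0.481481… → 0.481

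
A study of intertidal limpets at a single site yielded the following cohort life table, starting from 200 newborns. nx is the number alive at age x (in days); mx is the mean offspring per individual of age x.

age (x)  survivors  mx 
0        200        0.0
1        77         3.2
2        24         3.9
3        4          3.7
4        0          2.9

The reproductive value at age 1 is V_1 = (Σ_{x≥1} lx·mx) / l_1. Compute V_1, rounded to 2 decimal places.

4.61

lx = nx/n0 = nx/200: 1, 0.385, 0.12, 0.02, 0
lx·mx for x ≥ 1: 1.232, 0.468, 0.074, 0 → sum = 1.774
V_1 = 1.774 / l_1 = 1.774 / 0.385 = 4.607792… → 4.61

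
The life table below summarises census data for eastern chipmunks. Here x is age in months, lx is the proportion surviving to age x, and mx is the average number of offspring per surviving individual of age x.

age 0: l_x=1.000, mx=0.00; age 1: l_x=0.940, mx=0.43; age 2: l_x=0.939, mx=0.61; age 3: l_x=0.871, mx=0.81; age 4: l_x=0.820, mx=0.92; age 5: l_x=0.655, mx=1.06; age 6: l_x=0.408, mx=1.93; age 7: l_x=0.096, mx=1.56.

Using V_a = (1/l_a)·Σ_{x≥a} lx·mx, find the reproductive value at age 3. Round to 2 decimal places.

lx·mx for x ≥ 3: 0.70551, 0.7544, 0.6943, 0.78744, 0.14976 → sum = 3.09141
V_3 = 3.09141 / l_3 = 3.09141 / 0.871 = 3.549265… → 3.55

3.55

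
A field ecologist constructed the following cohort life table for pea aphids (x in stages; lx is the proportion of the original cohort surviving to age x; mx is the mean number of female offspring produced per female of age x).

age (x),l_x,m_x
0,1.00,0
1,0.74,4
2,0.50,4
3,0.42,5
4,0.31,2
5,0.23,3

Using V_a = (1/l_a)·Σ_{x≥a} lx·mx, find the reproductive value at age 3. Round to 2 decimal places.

8.12

lx·mx for x ≥ 3: 2.1, 0.62, 0.69 → sum = 3.41
V_3 = 3.41 / l_3 = 3.41 / 0.42 = 8.119048… → 8.12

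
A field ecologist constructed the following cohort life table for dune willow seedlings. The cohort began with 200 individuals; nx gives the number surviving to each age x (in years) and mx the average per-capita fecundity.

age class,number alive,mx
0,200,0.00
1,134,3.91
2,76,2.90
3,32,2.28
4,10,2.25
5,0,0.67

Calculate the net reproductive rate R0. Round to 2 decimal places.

lx = nx/n0 = nx/200: 1, 0.67, 0.38, 0.16, 0.05, 0
lx·mx by age: 0, 2.6197, 1.102, 0.3648, 0.1125, 0
R0 = Σ lx·mx = 4.199 → 4.20

4.20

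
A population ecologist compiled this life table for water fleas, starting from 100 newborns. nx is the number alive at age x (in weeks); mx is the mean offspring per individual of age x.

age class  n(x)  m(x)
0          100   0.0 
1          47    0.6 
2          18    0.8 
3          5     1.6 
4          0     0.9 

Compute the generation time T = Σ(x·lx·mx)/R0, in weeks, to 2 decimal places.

1.60

lx = nx/n0 = nx/100: 1, 0.47, 0.18, 0.05, 0
lx·mx: 0, 0.282, 0.144, 0.08, 0 → R0 = 0.506
x·lx·mx: 0, 0.282, 0.288, 0.24, 0 → Σ = 0.81
T = 0.81 / 0.506 = 1.600791… → 1.60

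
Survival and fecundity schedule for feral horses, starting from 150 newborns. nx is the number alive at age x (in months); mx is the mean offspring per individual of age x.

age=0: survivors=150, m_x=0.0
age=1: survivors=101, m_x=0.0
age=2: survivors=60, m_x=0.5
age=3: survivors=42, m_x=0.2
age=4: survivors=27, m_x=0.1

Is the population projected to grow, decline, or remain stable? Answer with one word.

declining

lx = nx/n0 = nx/150: 1, 0.67333…, 0.4, 0.28, 0.18
R0 = Σ lx·mx = 0 + 0 + 0.2 + 0.056 + 0.018 = 0.274…
R0 < 1, so the population is declining.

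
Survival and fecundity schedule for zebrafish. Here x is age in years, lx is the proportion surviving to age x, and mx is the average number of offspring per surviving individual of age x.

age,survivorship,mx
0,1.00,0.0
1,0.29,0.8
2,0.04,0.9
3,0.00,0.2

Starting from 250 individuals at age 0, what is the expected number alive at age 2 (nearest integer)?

10

Expected survivors = N0 · l_2 = 250 × 0.04 = 10 → 10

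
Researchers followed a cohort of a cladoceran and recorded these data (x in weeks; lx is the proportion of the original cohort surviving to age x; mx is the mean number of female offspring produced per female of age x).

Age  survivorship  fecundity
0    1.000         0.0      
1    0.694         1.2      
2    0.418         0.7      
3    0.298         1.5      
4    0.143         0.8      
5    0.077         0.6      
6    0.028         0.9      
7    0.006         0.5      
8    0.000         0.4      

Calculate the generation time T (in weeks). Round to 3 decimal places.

2.055

lx·mx: 0, 0.8328, 0.2926, 0.447, 0.1144, 0.0462, 0.0252, 0.003, 0 → R0 = 1.7612
x·lx·mx: 0, 0.8328, 0.5852, 1.341, 0.4576, 0.231, 0.1512, 0.021, 0 → Σ = 3.6198
T = 3.6198 / 1.7612 = 2.055303… → 2.055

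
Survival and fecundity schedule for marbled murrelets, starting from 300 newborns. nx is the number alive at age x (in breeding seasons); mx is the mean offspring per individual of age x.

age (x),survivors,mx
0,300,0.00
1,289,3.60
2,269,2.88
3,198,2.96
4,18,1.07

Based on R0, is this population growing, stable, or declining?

lx = nx/n0 = nx/300: 1, 0.96333…, 0.89667…, 0.66, 0.06
R0 = Σ lx·mx = 0 + 3.468… + 2.5824… + 1.9536 + 0.0642 = 8.0682…
R0 > 1, so the population is growing.

growing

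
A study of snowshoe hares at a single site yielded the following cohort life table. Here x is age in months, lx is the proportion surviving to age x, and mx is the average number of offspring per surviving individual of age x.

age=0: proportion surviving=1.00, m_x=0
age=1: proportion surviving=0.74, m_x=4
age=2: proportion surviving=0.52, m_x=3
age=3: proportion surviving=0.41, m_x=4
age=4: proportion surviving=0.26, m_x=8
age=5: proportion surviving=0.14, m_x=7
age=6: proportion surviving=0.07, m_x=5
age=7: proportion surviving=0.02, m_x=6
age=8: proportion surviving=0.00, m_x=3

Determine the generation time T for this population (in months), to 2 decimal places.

lx·mx: 0, 2.96, 1.56, 1.64, 2.08, 0.98, 0.35, 0.12, 0 → R0 = 9.69
x·lx·mx: 0, 2.96, 3.12, 4.92, 8.32, 4.9, 2.1, 0.84, 0 → Σ = 27.16
T = 27.16 / 9.69 = 2.80289… → 2.80

2.80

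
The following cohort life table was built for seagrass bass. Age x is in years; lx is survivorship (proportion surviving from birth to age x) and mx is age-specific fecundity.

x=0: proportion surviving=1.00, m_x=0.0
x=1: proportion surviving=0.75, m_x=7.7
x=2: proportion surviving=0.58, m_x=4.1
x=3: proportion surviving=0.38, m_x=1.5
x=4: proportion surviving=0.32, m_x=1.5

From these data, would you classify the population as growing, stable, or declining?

R0 = Σ lx·mx = 0 + 5.775 + 2.378 + 0.57 + 0.48 = 9.203
R0 > 1, so the population is growing.

growing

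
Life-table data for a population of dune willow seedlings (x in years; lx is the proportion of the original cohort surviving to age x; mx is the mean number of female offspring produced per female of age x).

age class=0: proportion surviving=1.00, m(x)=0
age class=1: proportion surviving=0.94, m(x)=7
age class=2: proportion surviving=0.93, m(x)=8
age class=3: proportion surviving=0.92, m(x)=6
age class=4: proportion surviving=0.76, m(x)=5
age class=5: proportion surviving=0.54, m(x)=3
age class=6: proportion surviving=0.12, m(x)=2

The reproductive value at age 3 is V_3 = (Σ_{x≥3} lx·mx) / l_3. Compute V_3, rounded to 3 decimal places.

lx·mx for x ≥ 3: 5.52, 3.8, 1.62, 0.24 → sum = 11.18
V_3 = 11.18 / l_3 = 11.18 / 0.92 = 12.152174… → 12.152

12.152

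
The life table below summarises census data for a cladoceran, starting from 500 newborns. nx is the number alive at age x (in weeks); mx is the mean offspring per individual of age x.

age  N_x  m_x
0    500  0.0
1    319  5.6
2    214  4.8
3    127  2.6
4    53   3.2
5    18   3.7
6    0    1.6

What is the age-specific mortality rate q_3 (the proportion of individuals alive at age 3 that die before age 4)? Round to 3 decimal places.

0.583

lx = nx/n0 = nx/500: 1, 0.638, 0.428, 0.254, 0.106, 0.036, 0
q_3 = (l_3 − l_4) / l_3 = (0.254 − 0.106) / 0.254
     = 0.148 / 0.254 = 0.582677… → 0.583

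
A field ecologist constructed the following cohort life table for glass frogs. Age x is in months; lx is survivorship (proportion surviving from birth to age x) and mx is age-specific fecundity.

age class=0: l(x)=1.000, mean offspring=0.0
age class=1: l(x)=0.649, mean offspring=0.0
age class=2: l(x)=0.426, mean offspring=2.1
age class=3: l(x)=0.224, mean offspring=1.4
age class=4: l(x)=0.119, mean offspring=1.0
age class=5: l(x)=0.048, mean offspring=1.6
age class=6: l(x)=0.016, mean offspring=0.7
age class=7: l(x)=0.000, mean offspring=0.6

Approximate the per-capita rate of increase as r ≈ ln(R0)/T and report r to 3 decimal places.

0.134

R0 = Σ lx·mx = 0 + 0 + 0.8946 + 0.3136 + 0.119 + 0.0768 + 0.0112 + 0 = 1.4152
Σ x·lx·mx = 3.6572; T = 3.6572/1.4152 = 2.58423…
r ≈ ln(R0)/T = ln(1.4152)/2.58423… = 0.13438… → 0.134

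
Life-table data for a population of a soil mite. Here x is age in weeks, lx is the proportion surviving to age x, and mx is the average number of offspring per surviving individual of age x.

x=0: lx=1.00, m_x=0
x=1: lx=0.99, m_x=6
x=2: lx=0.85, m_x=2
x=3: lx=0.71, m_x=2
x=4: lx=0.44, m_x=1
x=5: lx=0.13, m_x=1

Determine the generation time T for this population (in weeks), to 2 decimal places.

lx·mx: 0, 5.94, 1.7, 1.42, 0.44, 0.13 → R0 = 9.63
x·lx·mx: 0, 5.94, 3.4, 4.26, 1.76, 0.65 → Σ = 16.01
T = 16.01 / 9.63 = 1.662513… → 1.66

1.66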